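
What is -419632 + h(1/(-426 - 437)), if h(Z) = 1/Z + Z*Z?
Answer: -313171640654/744769 ≈ -4.2050e+5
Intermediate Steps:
h(Z) = 1/Z + Z²
-419632 + h(1/(-426 - 437)) = -419632 + (1 + (1/(-426 - 437))³)/(1/(-426 - 437)) = -419632 + (1 + (1/(-863))³)/(1/(-863)) = -419632 + (1 + (-1/863)³)/(-1/863) = -419632 - 863*(1 - 1/642735647) = -419632 - 863*642735646/642735647 = -419632 - 642735646/744769 = -313171640654/744769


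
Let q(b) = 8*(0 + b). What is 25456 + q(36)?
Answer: 25744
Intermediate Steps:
q(b) = 8*b
25456 + q(36) = 25456 + 8*36 = 25456 + 288 = 25744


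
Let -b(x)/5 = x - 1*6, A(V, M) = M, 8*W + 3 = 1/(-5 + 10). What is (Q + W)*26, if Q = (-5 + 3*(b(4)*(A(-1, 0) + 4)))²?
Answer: 3438409/10 ≈ 3.4384e+5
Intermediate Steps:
W = -7/20 (W = -3/8 + 1/(8*(-5 + 10)) = -3/8 + (⅛)/5 = -3/8 + (⅛)*(⅕) = -3/8 + 1/40 = -7/20 ≈ -0.35000)
b(x) = 30 - 5*x (b(x) = -5*(x - 1*6) = -5*(x - 6) = -5*(-6 + x) = 30 - 5*x)
Q = 13225 (Q = (-5 + 3*((30 - 5*4)*(0 + 4)))² = (-5 + 3*((30 - 20)*4))² = (-5 + 3*(10*4))² = (-5 + 3*40)² = (-5 + 120)² = 115² = 13225)
(Q + W)*26 = (13225 - 7/20)*26 = (264493/20)*26 = 3438409/10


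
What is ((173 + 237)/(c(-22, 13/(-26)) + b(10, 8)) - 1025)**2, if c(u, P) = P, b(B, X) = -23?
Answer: 2400510025/2209 ≈ 1.0867e+6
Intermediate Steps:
((173 + 237)/(c(-22, 13/(-26)) + b(10, 8)) - 1025)**2 = ((173 + 237)/(13/(-26) - 23) - 1025)**2 = (410/(13*(-1/26) - 23) - 1025)**2 = (410/(-1/2 - 23) - 1025)**2 = (410/(-47/2) - 1025)**2 = (410*(-2/47) - 1025)**2 = (-820/47 - 1025)**2 = (-48995/47)**2 = 2400510025/2209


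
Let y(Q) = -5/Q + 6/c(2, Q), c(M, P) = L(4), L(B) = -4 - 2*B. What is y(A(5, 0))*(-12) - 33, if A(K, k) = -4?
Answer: -42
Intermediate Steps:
c(M, P) = -12 (c(M, P) = -4 - 2*4 = -4 - 8 = -12)
y(Q) = -1/2 - 5/Q (y(Q) = -5/Q + 6/(-12) = -5/Q + 6*(-1/12) = -5/Q - 1/2 = -1/2 - 5/Q)
y(A(5, 0))*(-12) - 33 = ((1/2)*(-10 - 1*(-4))/(-4))*(-12) - 33 = ((1/2)*(-1/4)*(-10 + 4))*(-12) - 33 = ((1/2)*(-1/4)*(-6))*(-12) - 33 = (3/4)*(-12) - 33 = -9 - 33 = -42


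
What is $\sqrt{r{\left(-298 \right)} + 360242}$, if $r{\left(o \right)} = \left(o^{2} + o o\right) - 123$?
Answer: $\sqrt{537727} \approx 733.3$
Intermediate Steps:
$r{\left(o \right)} = -123 + 2 o^{2}$ ($r{\left(o \right)} = \left(o^{2} + o^{2}\right) - 123 = 2 o^{2} - 123 = -123 + 2 o^{2}$)
$\sqrt{r{\left(-298 \right)} + 360242} = \sqrt{\left(-123 + 2 \left(-298\right)^{2}\right) + 360242} = \sqrt{\left(-123 + 2 \cdot 88804\right) + 360242} = \sqrt{\left(-123 + 177608\right) + 360242} = \sqrt{177485 + 360242} = \sqrt{537727}$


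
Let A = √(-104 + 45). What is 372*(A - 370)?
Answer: -137640 + 372*I*√59 ≈ -1.3764e+5 + 2857.4*I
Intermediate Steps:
A = I*√59 (A = √(-59) = I*√59 ≈ 7.6811*I)
372*(A - 370) = 372*(I*√59 - 370) = 372*(-370 + I*√59) = -137640 + 372*I*√59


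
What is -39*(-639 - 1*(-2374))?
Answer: -67665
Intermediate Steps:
-39*(-639 - 1*(-2374)) = -39*(-639 + 2374) = -39*1735 = -67665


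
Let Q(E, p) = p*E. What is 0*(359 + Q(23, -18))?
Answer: 0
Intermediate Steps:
Q(E, p) = E*p
0*(359 + Q(23, -18)) = 0*(359 + 23*(-18)) = 0*(359 - 414) = 0*(-55) = 0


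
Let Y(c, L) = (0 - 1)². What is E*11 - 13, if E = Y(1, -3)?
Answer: -2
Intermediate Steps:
Y(c, L) = 1 (Y(c, L) = (-1)² = 1)
E = 1
E*11 - 13 = 1*11 - 13 = 11 - 13 = -2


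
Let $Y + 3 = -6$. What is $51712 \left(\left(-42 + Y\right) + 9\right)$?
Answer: $-2171904$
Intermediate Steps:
$Y = -9$ ($Y = -3 - 6 = -9$)
$51712 \left(\left(-42 + Y\right) + 9\right) = 51712 \left(\left(-42 - 9\right) + 9\right) = 51712 \left(-51 + 9\right) = 51712 \left(-42\right) = -2171904$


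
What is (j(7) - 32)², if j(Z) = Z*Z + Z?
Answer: 576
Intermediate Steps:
j(Z) = Z + Z² (j(Z) = Z² + Z = Z + Z²)
(j(7) - 32)² = (7*(1 + 7) - 32)² = (7*8 - 32)² = (56 - 32)² = 24² = 576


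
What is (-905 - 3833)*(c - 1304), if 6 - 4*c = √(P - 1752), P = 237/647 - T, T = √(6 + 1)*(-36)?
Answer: 6171245 + 7107*√(-81472181 + 1674436*√7)/1294 ≈ 6.1712e+6 + 48208.0*I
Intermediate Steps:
T = -36*√7 (T = √7*(-36) = -36*√7 ≈ -95.247)
P = 237/647 + 36*√7 (P = 237/647 - (-36)*√7 = 237*(1/647) + 36*√7 = 237/647 + 36*√7 ≈ 95.613)
c = 3/2 - √(-1133307/647 + 36*√7)/4 (c = 3/2 - √((237/647 + 36*√7) - 1752)/4 = 3/2 - √(-1133307/647 + 36*√7)/4 ≈ 1.5 - 10.175*I)
(-905 - 3833)*(c - 1304) = (-905 - 3833)*((3/2 - 3*√(-81472181 + 1674436*√7)/2588) - 1304) = -4738*(-2605/2 - 3*√(-81472181 + 1674436*√7)/2588) = 6171245 + 7107*√(-81472181 + 1674436*√7)/1294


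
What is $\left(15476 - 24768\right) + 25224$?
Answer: $15932$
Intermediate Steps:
$\left(15476 - 24768\right) + 25224 = -9292 + 25224 = 15932$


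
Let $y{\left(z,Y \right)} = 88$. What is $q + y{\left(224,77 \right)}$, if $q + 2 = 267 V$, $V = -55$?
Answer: $-14599$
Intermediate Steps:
$q = -14687$ ($q = -2 + 267 \left(-55\right) = -2 - 14685 = -14687$)
$q + y{\left(224,77 \right)} = -14687 + 88 = -14599$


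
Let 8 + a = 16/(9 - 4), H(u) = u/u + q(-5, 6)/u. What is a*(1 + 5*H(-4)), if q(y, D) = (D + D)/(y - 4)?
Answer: -184/5 ≈ -36.800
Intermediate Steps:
q(y, D) = 2*D/(-4 + y) (q(y, D) = (2*D)/(-4 + y) = 2*D/(-4 + y))
H(u) = 1 - 4/(3*u) (H(u) = u/u + (2*6/(-4 - 5))/u = 1 + (2*6/(-9))/u = 1 + (2*6*(-⅑))/u = 1 - 4/(3*u))
a = -24/5 (a = -8 + 16/(9 - 4) = -8 + 16/5 = -24/5 ≈ -4.8000)
a*(1 + 5*H(-4)) = -24*(1 + 5*((-4/3 - 4)/(-4)))/5 = -24*(1 + 5*(-¼*(-16/3)))/5 = -24*(1 + 5*(4/3))/5 = -24*(1 + 20/3)/5 = -24/5*23/3 = -184/5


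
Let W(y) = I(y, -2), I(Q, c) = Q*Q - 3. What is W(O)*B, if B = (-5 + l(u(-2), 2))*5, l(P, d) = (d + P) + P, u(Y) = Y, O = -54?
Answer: -101955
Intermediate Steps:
I(Q, c) = -3 + Q² (I(Q, c) = Q² - 3 = -3 + Q²)
l(P, d) = d + 2*P (l(P, d) = (P + d) + P = d + 2*P)
W(y) = -3 + y²
B = -35 (B = (-5 + (2 + 2*(-2)))*5 = (-5 + (2 - 4))*5 = (-5 - 2)*5 = -7*5 = -35)
W(O)*B = (-3 + (-54)²)*(-35) = (-3 + 2916)*(-35) = 2913*(-35) = -101955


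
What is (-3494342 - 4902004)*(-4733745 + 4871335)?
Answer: -1155253246140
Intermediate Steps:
(-3494342 - 4902004)*(-4733745 + 4871335) = -8396346*137590 = -1155253246140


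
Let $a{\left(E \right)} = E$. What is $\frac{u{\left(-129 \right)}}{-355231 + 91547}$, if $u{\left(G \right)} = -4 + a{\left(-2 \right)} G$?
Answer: $- \frac{127}{131842} \approx -0.00096327$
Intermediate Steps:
$u{\left(G \right)} = -4 - 2 G$
$\frac{u{\left(-129 \right)}}{-355231 + 91547} = \frac{-4 - -258}{-355231 + 91547} = \frac{-4 + 258}{-263684} = 254 \left(- \frac{1}{263684}\right) = - \frac{127}{131842}$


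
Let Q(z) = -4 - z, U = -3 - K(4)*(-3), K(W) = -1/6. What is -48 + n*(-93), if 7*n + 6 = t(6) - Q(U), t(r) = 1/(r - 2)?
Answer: 87/4 ≈ 21.750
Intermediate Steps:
K(W) = -1/6 (K(W) = -1*1/6 = -1/6)
t(r) = 1/(-2 + r)
U = -7/2 (U = -3 - (-1)*(-3)/6 = -3 - 1*1/2 = -3 - 1/2 = -7/2 ≈ -3.5000)
n = -3/4 (n = -6/7 + (1/(-2 + 6) - (-4 - 1*(-7/2)))/7 = -6/7 + (1/4 - (-4 + 7/2))/7 = -6/7 + (1/4 - 1*(-1/2))/7 = -6/7 + (1/4 + 1/2)/7 = -6/7 + (1/7)*(3/4) = -6/7 + 3/28 = -3/4 ≈ -0.75000)
-48 + n*(-93) = -48 - 3/4*(-93) = -48 + 279/4 = 87/4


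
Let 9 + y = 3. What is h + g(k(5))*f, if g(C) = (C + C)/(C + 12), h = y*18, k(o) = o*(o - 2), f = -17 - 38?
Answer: -1522/9 ≈ -169.11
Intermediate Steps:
y = -6 (y = -9 + 3 = -6)
f = -55
k(o) = o*(-2 + o)
h = -108 (h = -6*18 = -108)
g(C) = 2*C/(12 + C) (g(C) = (2*C)/(12 + C) = 2*C/(12 + C))
h + g(k(5))*f = -108 + (2*(5*(-2 + 5))/(12 + 5*(-2 + 5)))*(-55) = -108 + (2*(5*3)/(12 + 5*3))*(-55) = -108 + (2*15/(12 + 15))*(-55) = -108 + (2*15/27)*(-55) = -108 + (2*15*(1/27))*(-55) = -108 + (10/9)*(-55) = -108 - 550/9 = -1522/9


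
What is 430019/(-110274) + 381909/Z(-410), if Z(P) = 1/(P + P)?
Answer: -34533999544139/110274 ≈ -3.1317e+8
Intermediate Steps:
Z(P) = 1/(2*P)
430019/(-110274) + 381909/Z(-410) = 430019/(-110274) + 381909/(((½)/(-410))) = 430019*(-1/110274) + 381909/(((½)*(-1/410))) = -430019/110274 + 381909/(-1/820) = -430019/110274 + 381909*(-820) = -430019/110274 - 313165380 = -34533999544139/110274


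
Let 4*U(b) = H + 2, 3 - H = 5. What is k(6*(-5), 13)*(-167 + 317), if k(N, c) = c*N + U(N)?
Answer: -58500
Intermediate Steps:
H = -2 (H = 3 - 1*5 = 3 - 5 = -2)
U(b) = 0 (U(b) = (-2 + 2)/4 = (¼)*0 = 0)
k(N, c) = N*c (k(N, c) = c*N + 0 = N*c + 0 = N*c)
k(6*(-5), 13)*(-167 + 317) = ((6*(-5))*13)*(-167 + 317) = -30*13*150 = -390*150 = -58500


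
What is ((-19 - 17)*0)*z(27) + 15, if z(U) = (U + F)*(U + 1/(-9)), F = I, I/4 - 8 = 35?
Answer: 15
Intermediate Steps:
I = 172 (I = 32 + 4*35 = 32 + 140 = 172)
F = 172
z(U) = (172 + U)*(-⅑ + U) (z(U) = (U + 172)*(U + 1/(-9)) = (172 + U)*(U - ⅑) = (172 + U)*(-⅑ + U))
((-19 - 17)*0)*z(27) + 15 = ((-19 - 17)*0)*(-172/9 + 27² + (1547/9)*27) + 15 = (-36*0)*(-172/9 + 729 + 4641) + 15 = 0*(48158/9) + 15 = 0 + 15 = 15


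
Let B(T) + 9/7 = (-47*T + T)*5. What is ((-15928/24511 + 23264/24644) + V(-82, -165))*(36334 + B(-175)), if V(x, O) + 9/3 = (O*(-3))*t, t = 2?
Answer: 11417987596198365/151012271 ≈ 7.5610e+7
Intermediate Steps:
V(x, O) = -3 - 6*O (V(x, O) = -3 + (O*(-3))*2 = -3 - 3*O*2 = -3 - 6*O)
B(T) = -9/7 - 230*T (B(T) = -9/7 + (-47*T + T)*5 = -9/7 - 46*T*5 = -9/7 - 230*T)
((-15928/24511 + 23264/24644) + V(-82, -165))*(36334 + B(-175)) = ((-15928/24511 + 23264/24644) + (-3 - 6*(-165)))*(36334 + (-9/7 - 230*(-175))) = ((-15928*1/24511 + 23264*(1/24644)) + (-3 + 990))*(36334 + (-9/7 + 40250)) = ((-15928/24511 + 5816/6161) + 987)*(36334 + 281741/7) = (44423568/151012271 + 987)*(536079/7) = (149093535045/151012271)*(536079/7) = 11417987596198365/151012271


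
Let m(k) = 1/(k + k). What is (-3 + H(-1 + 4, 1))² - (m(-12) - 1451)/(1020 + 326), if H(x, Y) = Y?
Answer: 164041/32304 ≈ 5.0780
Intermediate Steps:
m(k) = 1/(2*k)
(-3 + H(-1 + 4, 1))² - (m(-12) - 1451)/(1020 + 326) = (-3 + 1)² - ((½)/(-12) - 1451)/(1020 + 326) = (-2)² - ((½)*(-1/12) - 1451)/1346 = 4 - (-1/24 - 1451)/1346 = 4 - (-34825)/(24*1346) = 4 - 1*(-34825/32304) = 4 + 34825/32304 = 164041/32304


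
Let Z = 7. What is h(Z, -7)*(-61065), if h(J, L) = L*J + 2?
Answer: 2870055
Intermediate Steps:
h(J, L) = 2 + J*L (h(J, L) = J*L + 2 = 2 + J*L)
h(Z, -7)*(-61065) = (2 + 7*(-7))*(-61065) = (2 - 49)*(-61065) = -47*(-61065) = 2870055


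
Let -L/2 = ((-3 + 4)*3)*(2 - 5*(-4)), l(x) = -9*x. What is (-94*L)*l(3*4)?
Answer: -1340064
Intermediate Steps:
L = -132 (L = -2*(-3 + 4)*3*(2 - 5*(-4)) = -2*1*3*(2 + 20) = -6*22 = -2*66 = -132)
(-94*L)*l(3*4) = (-94*(-132))*(-27*4) = 12408*(-9*12) = 12408*(-108) = -1340064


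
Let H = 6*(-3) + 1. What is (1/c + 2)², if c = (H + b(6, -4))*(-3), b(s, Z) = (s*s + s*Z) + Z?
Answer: 3025/729 ≈ 4.1495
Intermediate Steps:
b(s, Z) = Z + s² + Z*s (b(s, Z) = (s² + Z*s) + Z = Z + s² + Z*s)
H = -17 (H = -18 + 1 = -17)
c = 27 (c = (-17 + (-4 + 6² - 4*6))*(-3) = (-17 + (-4 + 36 - 24))*(-3) = (-17 + 8)*(-3) = -9*(-3) = 27)
(1/c + 2)² = (1/27 + 2)² = (55/27)² = 3025/729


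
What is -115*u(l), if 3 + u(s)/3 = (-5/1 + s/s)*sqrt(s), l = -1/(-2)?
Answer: 1035 + 690*sqrt(2) ≈ 2010.8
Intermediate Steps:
l = 1/2 (l = -1*(-1/2) = 1/2 ≈ 0.50000)
u(s) = -9 - 12*sqrt(s) (u(s) = -9 + 3*((-5/1 + s/s)*sqrt(s)) = -9 + 3*((-5*1 + 1)*sqrt(s)) = -9 + 3*((-5 + 1)*sqrt(s)) = -9 + 3*(-4*sqrt(s)) = -9 - 12*sqrt(s))
-115*u(l) = -115*(-9 - 6*sqrt(2)) = 1035 + 690*sqrt(2)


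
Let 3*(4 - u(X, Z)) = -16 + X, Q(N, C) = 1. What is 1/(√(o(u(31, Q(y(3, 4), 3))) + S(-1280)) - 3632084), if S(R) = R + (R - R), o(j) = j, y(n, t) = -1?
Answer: -3632084/13192034184337 - I*√1281/13192034184337 ≈ -2.7532e-7 - 2.7131e-12*I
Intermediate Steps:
u(X, Z) = 28/3 - X/3 (u(X, Z) = 4 - (-16 + X)/3 = 4 + (16/3 - X/3) = 28/3 - X/3)
S(R) = R (S(R) = R + 0 = R)
1/(√(o(u(31, Q(y(3, 4), 3))) + S(-1280)) - 3632084) = 1/(√((28/3 - ⅓*31) - 1280) - 3632084) = 1/(√((28/3 - 31/3) - 1280) - 3632084) = 1/(√(-1 - 1280) - 3632084) = 1/(√(-1281) - 3632084) = 1/(I*√1281 - 3632084) = 1/(-3632084 + I*√1281)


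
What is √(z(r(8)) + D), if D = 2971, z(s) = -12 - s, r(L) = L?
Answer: √2951 ≈ 54.323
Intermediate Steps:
√(z(r(8)) + D) = √((-12 - 1*8) + 2971) = √((-12 - 8) + 2971) = √(-20 + 2971) = √2951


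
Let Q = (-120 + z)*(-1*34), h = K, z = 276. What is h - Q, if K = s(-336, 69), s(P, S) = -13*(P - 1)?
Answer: 9685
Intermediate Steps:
s(P, S) = 13 - 13*P (s(P, S) = -13*(-1 + P) = 13 - 13*P)
K = 4381 (K = 13 - 13*(-336) = 13 + 4368 = 4381)
h = 4381
Q = -5304 (Q = (-120 + 276)*(-1*34) = 156*(-34) = -5304)
h - Q = 4381 - 1*(-5304) = 4381 + 5304 = 9685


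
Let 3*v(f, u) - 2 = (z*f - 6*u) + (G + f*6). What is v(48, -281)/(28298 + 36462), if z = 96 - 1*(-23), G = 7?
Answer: 513/12952 ≈ 0.039608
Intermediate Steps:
z = 119 (z = 96 + 23 = 119)
v(f, u) = 3 - 2*u + 125*f/3 (v(f, u) = ⅔ + ((119*f - 6*u) + (7 + f*6))/3 = ⅔ + ((-6*u + 119*f) + (7 + 6*f))/3 = ⅔ + (7 - 6*u + 125*f)/3 = ⅔ + (7/3 - 2*u + 125*f/3) = 3 - 2*u + 125*f/3)
v(48, -281)/(28298 + 36462) = (3 - 2*(-281) + (125/3)*48)/(28298 + 36462) = (3 + 562 + 2000)/64760 = 2565*(1/64760) = 513/12952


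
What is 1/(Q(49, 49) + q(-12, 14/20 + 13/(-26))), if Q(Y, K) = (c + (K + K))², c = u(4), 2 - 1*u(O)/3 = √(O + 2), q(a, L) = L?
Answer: 10065/107245363 + 5200*√6/965208267 ≈ 0.00010705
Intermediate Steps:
u(O) = 6 - 3*√(2 + O) (u(O) = 6 - 3*√(O + 2) = 6 - 3*√(2 + O))
c = 6 - 3*√6 (c = 6 - 3*√(2 + 4) = 6 - 3*√6 ≈ -1.3485)
Q(Y, K) = (6 - 3*√6 + 2*K)² (Q(Y, K) = ((6 - 3*√6) + (K + K))² = ((6 - 3*√6) + 2*K)² = (6 - 3*√6 + 2*K)²)
1/(Q(49, 49) + q(-12, 14/20 + 13/(-26))) = 1/((6 - 3*√6 + 2*49)² + (14/20 + 13/(-26))) = 1/((6 - 3*√6 + 98)² + (14*(1/20) + 13*(-1/26))) = 1/((104 - 3*√6)² + (7/10 - ½)) = 1/((104 - 3*√6)² + ⅕) = 1/(⅕ + (104 - 3*√6)²)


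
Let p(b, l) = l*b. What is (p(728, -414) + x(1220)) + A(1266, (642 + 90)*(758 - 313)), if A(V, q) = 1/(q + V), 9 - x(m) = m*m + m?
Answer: -585668727017/327006 ≈ -1.7910e+6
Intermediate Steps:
p(b, l) = b*l
x(m) = 9 - m - m² (x(m) = 9 - (m*m + m) = 9 - (m² + m) = 9 - (m + m²) = 9 + (-m - m²) = 9 - m - m²)
A(V, q) = 1/(V + q)
(p(728, -414) + x(1220)) + A(1266, (642 + 90)*(758 - 313)) = (728*(-414) + (9 - 1*1220 - 1*1220²)) + 1/(1266 + (642 + 90)*(758 - 313)) = (-301392 + (9 - 1220 - 1*1488400)) + 1/(1266 + 732*445) = (-301392 + (9 - 1220 - 1488400)) + 1/(1266 + 325740) = (-301392 - 1489611) + 1/327006 = -1791003 + 1/327006 = -585668727017/327006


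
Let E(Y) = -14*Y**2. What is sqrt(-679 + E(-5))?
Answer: 7*I*sqrt(21) ≈ 32.078*I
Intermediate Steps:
sqrt(-679 + E(-5)) = sqrt(-679 - 14*(-5)**2) = sqrt(-679 - 14*25) = sqrt(-679 - 350) = sqrt(-1029) = 7*I*sqrt(21)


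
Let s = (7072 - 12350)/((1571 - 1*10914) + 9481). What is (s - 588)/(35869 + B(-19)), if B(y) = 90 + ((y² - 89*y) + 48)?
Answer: -6173/375153 ≈ -0.016455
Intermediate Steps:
B(y) = 138 + y² - 89*y (B(y) = 90 + (48 + y² - 89*y) = 138 + y² - 89*y)
s = -2639/69 (s = -5278/((1571 - 10914) + 9481) = -5278/(-9343 + 9481) = -5278/138 = -5278*1/138 = -2639/69 ≈ -38.246)
(s - 588)/(35869 + B(-19)) = (-2639/69 - 588)/(35869 + (138 + (-19)² - 89*(-19))) = -43211/(69*(35869 + (138 + 361 + 1691))) = -43211/(69*(35869 + 2190)) = -43211/69/38059 = -43211/69*1/38059 = -6173/375153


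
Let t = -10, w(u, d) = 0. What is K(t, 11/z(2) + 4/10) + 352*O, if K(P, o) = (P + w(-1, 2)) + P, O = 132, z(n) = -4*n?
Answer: 46444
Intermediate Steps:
K(P, o) = 2*P (K(P, o) = (P + 0) + P = P + P = 2*P)
K(t, 11/z(2) + 4/10) + 352*O = 2*(-10) + 352*132 = -20 + 46464 = 46444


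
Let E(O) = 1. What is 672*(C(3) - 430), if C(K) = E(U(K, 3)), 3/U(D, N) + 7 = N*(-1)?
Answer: -288288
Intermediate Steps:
U(D, N) = 3/(-7 - N) (U(D, N) = 3/(-7 + N*(-1)) = 3/(-7 - N))
C(K) = 1
672*(C(3) - 430) = 672*(1 - 430) = 672*(-429) = -288288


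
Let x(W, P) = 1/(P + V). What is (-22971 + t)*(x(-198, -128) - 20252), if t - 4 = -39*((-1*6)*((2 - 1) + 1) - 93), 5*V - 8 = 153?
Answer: 183071855736/479 ≈ 3.8220e+8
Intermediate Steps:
V = 161/5 (V = 8/5 + (⅕)*153 = 8/5 + 153/5 = 161/5 ≈ 32.200)
x(W, P) = 1/(161/5 + P) (x(W, P) = 1/(P + 161/5) = 1/(161/5 + P))
t = 4099 (t = 4 - 39*((-1*6)*((2 - 1) + 1) - 93) = 4 - 39*(-6*(1 + 1) - 93) = 4 - 39*(-6*2 - 93) = 4 - 39*(-12 - 93) = 4 - 39*(-105) = 4 + 4095 = 4099)
(-22971 + t)*(x(-198, -128) - 20252) = (-22971 + 4099)*(5/(161 + 5*(-128)) - 20252) = -18872*(5/(161 - 640) - 20252) = -18872*(5/(-479) - 20252) = -18872*(5*(-1/479) - 20252) = -18872*(-5/479 - 20252) = -18872*(-9700713/479) = 183071855736/479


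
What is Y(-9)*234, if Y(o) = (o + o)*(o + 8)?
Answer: 4212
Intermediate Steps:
Y(o) = 2*o*(8 + o) (Y(o) = (2*o)*(8 + o) = 2*o*(8 + o))
Y(-9)*234 = (2*(-9)*(8 - 9))*234 = (2*(-9)*(-1))*234 = 18*234 = 4212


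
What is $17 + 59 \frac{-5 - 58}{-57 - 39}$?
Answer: $\frac{1783}{32} \approx 55.719$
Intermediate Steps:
$17 + 59 \frac{-5 - 58}{-57 - 39} = 17 + 59 \left(- \frac{63}{-96}\right) = 17 + 59 \left(\left(-63\right) \left(- \frac{1}{96}\right)\right) = 17 + 59 \cdot \frac{21}{32} = 17 + \frac{1239}{32} = \frac{1783}{32}$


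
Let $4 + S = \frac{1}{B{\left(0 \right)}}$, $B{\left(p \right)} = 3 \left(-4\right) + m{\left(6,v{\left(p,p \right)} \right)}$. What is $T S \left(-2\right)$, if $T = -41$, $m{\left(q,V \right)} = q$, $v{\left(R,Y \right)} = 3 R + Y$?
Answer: $- \frac{1025}{3} \approx -341.67$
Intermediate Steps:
$v{\left(R,Y \right)} = Y + 3 R$
$B{\left(p \right)} = -6$ ($B{\left(p \right)} = 3 \left(-4\right) + 6 = -12 + 6 = -6$)
$S = - \frac{25}{6}$ ($S = -4 + \frac{1}{-6} = -4 - \frac{1}{6} = - \frac{25}{6} \approx -4.1667$)
$T S \left(-2\right) = \left(-41\right) \left(- \frac{25}{6}\right) \left(-2\right) = \frac{1025}{6} \left(-2\right) = - \frac{1025}{3}$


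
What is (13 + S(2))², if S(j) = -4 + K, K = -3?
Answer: 36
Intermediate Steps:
S(j) = -7 (S(j) = -4 - 3 = -7)
(13 + S(2))² = (13 - 7)² = 6² = 36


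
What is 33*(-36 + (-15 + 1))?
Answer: -1650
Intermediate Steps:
33*(-36 + (-15 + 1)) = 33*(-36 - 14) = 33*(-50) = -1650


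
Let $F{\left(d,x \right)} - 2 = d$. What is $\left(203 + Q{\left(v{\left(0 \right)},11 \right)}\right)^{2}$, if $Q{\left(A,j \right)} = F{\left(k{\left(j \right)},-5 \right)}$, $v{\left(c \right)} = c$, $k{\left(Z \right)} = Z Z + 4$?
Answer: $108900$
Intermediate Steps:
$k{\left(Z \right)} = 4 + Z^{2}$ ($k{\left(Z \right)} = Z^{2} + 4 = 4 + Z^{2}$)
$F{\left(d,x \right)} = 2 + d$
$Q{\left(A,j \right)} = 6 + j^{2}$ ($Q{\left(A,j \right)} = 2 + \left(4 + j^{2}\right) = 6 + j^{2}$)
$\left(203 + Q{\left(v{\left(0 \right)},11 \right)}\right)^{2} = \left(203 + \left(6 + 11^{2}\right)\right)^{2} = \left(203 + \left(6 + 121\right)\right)^{2} = \left(203 + 127\right)^{2} = 330^{2} = 108900$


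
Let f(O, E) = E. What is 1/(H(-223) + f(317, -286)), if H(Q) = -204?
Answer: -1/490 ≈ -0.0020408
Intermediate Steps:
1/(H(-223) + f(317, -286)) = 1/(-204 - 286) = 1/(-490) = -1/490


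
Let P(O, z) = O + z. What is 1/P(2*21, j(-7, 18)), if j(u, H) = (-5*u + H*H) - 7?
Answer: 1/394 ≈ 0.0025381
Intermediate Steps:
j(u, H) = -7 + H² - 5*u (j(u, H) = (-5*u + H²) - 7 = (H² - 5*u) - 7 = -7 + H² - 5*u)
1/P(2*21, j(-7, 18)) = 1/(2*21 + (-7 + 18² - 5*(-7))) = 1/(42 + (-7 + 324 + 35)) = 1/(42 + 352) = 1/394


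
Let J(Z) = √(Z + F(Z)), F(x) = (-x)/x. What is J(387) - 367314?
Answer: -367314 + √386 ≈ -3.6729e+5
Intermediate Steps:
F(x) = -1
J(Z) = √(-1 + Z) (J(Z) = √(Z - 1) = √(-1 + Z))
J(387) - 367314 = √(-1 + 387) - 367314 = √386 - 367314 = -367314 + √386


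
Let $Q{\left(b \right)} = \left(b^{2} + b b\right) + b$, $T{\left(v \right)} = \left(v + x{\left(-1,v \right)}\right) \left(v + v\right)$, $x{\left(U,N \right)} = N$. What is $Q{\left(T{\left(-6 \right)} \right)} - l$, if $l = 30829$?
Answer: $10787$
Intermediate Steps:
$T{\left(v \right)} = 4 v^{2}$ ($T{\left(v \right)} = \left(v + v\right) \left(v + v\right) = 2 v 2 v = 4 v^{2}$)
$Q{\left(b \right)} = b + 2 b^{2}$ ($Q{\left(b \right)} = \left(b^{2} + b^{2}\right) + b = 2 b^{2} + b = b + 2 b^{2}$)
$Q{\left(T{\left(-6 \right)} \right)} - l = 4 \left(-6\right)^{2} \left(1 + 2 \cdot 4 \left(-6\right)^{2}\right) - 30829 = 4 \cdot 36 \left(1 + 2 \cdot 4 \cdot 36\right) - 30829 = 144 \left(1 + 2 \cdot 144\right) - 30829 = 144 \left(1 + 288\right) - 30829 = 144 \cdot 289 - 30829 = 41616 - 30829 = 10787$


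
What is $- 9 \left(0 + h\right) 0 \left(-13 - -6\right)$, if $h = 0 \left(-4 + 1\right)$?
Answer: $0$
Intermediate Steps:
$h = 0$ ($h = 0 \left(-3\right) = 0$)
$- 9 \left(0 + h\right) 0 \left(-13 - -6\right) = - 9 \left(0 + 0\right) 0 \left(-13 - -6\right) = - 9 \cdot 0 \cdot 0 \left(-13 + 6\right) = \left(-9\right) 0 \left(-7\right) = 0 \left(-7\right) = 0$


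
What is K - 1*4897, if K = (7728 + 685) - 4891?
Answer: -1375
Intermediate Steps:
K = 3522 (K = 8413 - 4891 = 3522)
K - 1*4897 = 3522 - 1*4897 = 3522 - 4897 = -1375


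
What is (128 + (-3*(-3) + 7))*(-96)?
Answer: -13824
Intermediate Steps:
(128 + (-3*(-3) + 7))*(-96) = (128 + (9 + 7))*(-96) = (128 + 16)*(-96) = 144*(-96) = -13824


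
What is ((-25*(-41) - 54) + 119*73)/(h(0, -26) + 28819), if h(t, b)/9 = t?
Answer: 9658/28819 ≈ 0.33513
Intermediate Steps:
h(t, b) = 9*t
((-25*(-41) - 54) + 119*73)/(h(0, -26) + 28819) = ((-25*(-41) - 54) + 119*73)/(9*0 + 28819) = ((1025 - 54) + 8687)/(0 + 28819) = (971 + 8687)/28819 = 9658*(1/28819) = 9658/28819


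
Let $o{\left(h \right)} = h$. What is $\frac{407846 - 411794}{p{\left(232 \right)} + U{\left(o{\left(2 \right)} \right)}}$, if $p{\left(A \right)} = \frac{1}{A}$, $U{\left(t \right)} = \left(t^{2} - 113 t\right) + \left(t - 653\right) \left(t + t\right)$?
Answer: $\frac{915936}{655631} \approx 1.397$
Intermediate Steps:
$U{\left(t \right)} = t^{2} - 113 t + 2 t \left(-653 + t\right)$ ($U{\left(t \right)} = \left(t^{2} - 113 t\right) + \left(-653 + t\right) 2 t = \left(t^{2} - 113 t\right) + 2 t \left(-653 + t\right) = t^{2} - 113 t + 2 t \left(-653 + t\right)$)
$\frac{407846 - 411794}{p{\left(232 \right)} + U{\left(o{\left(2 \right)} \right)}} = \frac{407846 - 411794}{\frac{1}{232} + 3 \cdot 2 \left(-473 + 2\right)} = - \frac{3948}{\frac{1}{232} + 3 \cdot 2 \left(-471\right)} = - \frac{3948}{\frac{1}{232} - 2826} = - \frac{3948}{- \frac{655631}{232}} = \left(-3948\right) \left(- \frac{232}{655631}\right) = \frac{915936}{655631}$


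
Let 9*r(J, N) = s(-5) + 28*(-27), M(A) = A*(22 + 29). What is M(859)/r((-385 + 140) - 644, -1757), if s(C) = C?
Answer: -394281/761 ≈ -518.11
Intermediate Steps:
M(A) = 51*A (M(A) = A*51 = 51*A)
r(J, N) = -761/9 (r(J, N) = (-5 + 28*(-27))/9 = (-5 - 756)/9 = (⅑)*(-761) = -761/9)
M(859)/r((-385 + 140) - 644, -1757) = (51*859)/(-761/9) = 43809*(-9/761) = -394281/761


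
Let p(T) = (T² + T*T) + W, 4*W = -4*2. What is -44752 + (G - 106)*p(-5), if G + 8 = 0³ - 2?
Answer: -50320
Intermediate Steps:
W = -2 (W = (-4*2)/4 = (¼)*(-8) = -2)
G = -10 (G = -8 + (0³ - 2) = -8 + (0 - 2) = -8 - 2 = -10)
p(T) = -2 + 2*T² (p(T) = (T² + T*T) - 2 = (T² + T²) - 2 = 2*T² - 2 = -2 + 2*T²)
-44752 + (G - 106)*p(-5) = -44752 + (-10 - 106)*(-2 + 2*(-5)²) = -44752 - 116*(-2 + 2*25) = -44752 - 116*(-2 + 50) = -44752 - 116*48 = -44752 - 5568 = -50320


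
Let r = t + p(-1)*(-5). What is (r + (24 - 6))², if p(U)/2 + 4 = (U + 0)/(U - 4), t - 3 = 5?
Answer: 4096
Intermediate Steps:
t = 8 (t = 3 + 5 = 8)
p(U) = -8 + 2*U/(-4 + U) (p(U) = -8 + 2*((U + 0)/(U - 4)) = -8 + 2*(U/(-4 + U)) = -8 + 2*U/(-4 + U))
r = 46 (r = 8 + (2*(16 - 3*(-1))/(-4 - 1))*(-5) = 8 + (2*(16 + 3)/(-5))*(-5) = 8 + (2*(-⅕)*19)*(-5) = 8 - 38/5*(-5) = 8 + 38 = 46)
(r + (24 - 6))² = (46 + (24 - 6))² = (46 + 18)² = 64² = 4096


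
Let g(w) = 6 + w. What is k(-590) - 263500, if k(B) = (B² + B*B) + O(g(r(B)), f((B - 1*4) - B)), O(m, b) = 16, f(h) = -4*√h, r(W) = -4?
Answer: 432716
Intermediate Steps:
k(B) = 16 + 2*B² (k(B) = (B² + B*B) + 16 = (B² + B²) + 16 = 2*B² + 16 = 16 + 2*B²)
k(-590) - 263500 = (16 + 2*(-590)²) - 263500 = (16 + 2*348100) - 263500 = (16 + 696200) - 263500 = 696216 - 263500 = 432716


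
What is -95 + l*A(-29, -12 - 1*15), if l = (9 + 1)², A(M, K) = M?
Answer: -2995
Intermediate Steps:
l = 100 (l = 10² = 100)
-95 + l*A(-29, -12 - 1*15) = -95 + 100*(-29) = -95 - 2900 = -2995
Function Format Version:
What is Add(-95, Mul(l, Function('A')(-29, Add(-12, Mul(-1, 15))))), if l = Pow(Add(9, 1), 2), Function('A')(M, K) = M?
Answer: -2995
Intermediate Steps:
l = 100 (l = Pow(10, 2) = 100)
Add(-95, Mul(l, Function('A')(-29, Add(-12, Mul(-1, 15))))) = Add(-95, Mul(100, -29)) = Add(-95, -2900) = -2995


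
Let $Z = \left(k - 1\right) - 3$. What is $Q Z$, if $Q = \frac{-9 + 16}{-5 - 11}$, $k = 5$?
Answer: $- \frac{7}{16} \approx -0.4375$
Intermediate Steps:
$Z = 1$ ($Z = \left(5 - 1\right) - 3 = 4 - 3 = 1$)
$Q = - \frac{7}{16}$ ($Q = \frac{7}{-16} = 7 \left(- \frac{1}{16}\right) = - \frac{7}{16} \approx -0.4375$)
$Q Z = \left(- \frac{7}{16}\right) 1 = - \frac{7}{16}$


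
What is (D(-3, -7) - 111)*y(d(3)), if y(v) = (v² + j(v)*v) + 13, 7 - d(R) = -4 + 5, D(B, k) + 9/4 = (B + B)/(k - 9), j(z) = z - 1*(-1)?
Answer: -82173/8 ≈ -10272.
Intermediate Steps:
j(z) = 1 + z (j(z) = z + 1 = 1 + z)
D(B, k) = -9/4 + 2*B/(-9 + k) (D(B, k) = -9/4 + (B + B)/(k - 9) = -9/4 + (2*B)/(-9 + k) = -9/4 + 2*B/(-9 + k))
d(R) = 6 (d(R) = 7 - (-4 + 5) = 7 - 1*1 = 7 - 1 = 6)
y(v) = 13 + v² + v*(1 + v) (y(v) = (v² + (1 + v)*v) + 13 = (v² + v*(1 + v)) + 13 = 13 + v² + v*(1 + v))
(D(-3, -7) - 111)*y(d(3)) = ((81 - 9*(-7) + 8*(-3))/(4*(-9 - 7)) - 111)*(13 + 6 + 2*6²) = ((¼)*(81 + 63 - 24)/(-16) - 111)*(13 + 6 + 2*36) = ((¼)*(-1/16)*120 - 111)*(13 + 6 + 72) = (-15/8 - 111)*91 = -903/8*91 = -82173/8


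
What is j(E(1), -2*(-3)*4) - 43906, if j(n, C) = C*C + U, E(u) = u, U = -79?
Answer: -43409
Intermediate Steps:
j(n, C) = -79 + C² (j(n, C) = C*C - 79 = C² - 79 = -79 + C²)
j(E(1), -2*(-3)*4) - 43906 = (-79 + (-2*(-3)*4)²) - 43906 = (-79 + (6*4)²) - 43906 = (-79 + 24²) - 43906 = (-79 + 576) - 43906 = 497 - 43906 = -43409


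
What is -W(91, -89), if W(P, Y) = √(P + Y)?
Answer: -√2 ≈ -1.4142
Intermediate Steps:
-W(91, -89) = -√(91 - 89) = -√2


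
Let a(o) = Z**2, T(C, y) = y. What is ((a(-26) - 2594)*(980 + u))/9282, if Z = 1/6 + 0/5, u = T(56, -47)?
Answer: -29042113/111384 ≈ -260.74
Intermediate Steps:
u = -47
Z = 1/6 (Z = 1*(1/6) + 0*(1/5) = 1/6 + 0 = 1/6 ≈ 0.16667)
a(o) = 1/36 (a(o) = (1/6)**2 = 1/36)
((a(-26) - 2594)*(980 + u))/9282 = ((1/36 - 2594)*(980 - 47))/9282 = -93383/36*933*(1/9282) = -29042113/12*1/9282 = -29042113/111384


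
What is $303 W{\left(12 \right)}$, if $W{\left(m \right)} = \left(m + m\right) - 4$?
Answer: $6060$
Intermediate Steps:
$W{\left(m \right)} = -4 + 2 m$ ($W{\left(m \right)} = 2 m - 4 = -4 + 2 m$)
$303 W{\left(12 \right)} = 303 \left(-4 + 2 \cdot 12\right) = 303 \left(-4 + 24\right) = 303 \cdot 20 = 6060$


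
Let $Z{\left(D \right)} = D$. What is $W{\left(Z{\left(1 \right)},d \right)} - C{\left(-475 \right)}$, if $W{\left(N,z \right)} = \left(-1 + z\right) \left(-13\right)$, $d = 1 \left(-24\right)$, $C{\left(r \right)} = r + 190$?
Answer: $610$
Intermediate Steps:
$C{\left(r \right)} = 190 + r$
$d = -24$
$W{\left(N,z \right)} = 13 - 13 z$
$W{\left(Z{\left(1 \right)},d \right)} - C{\left(-475 \right)} = \left(13 - -312\right) - \left(190 - 475\right) = \left(13 + 312\right) - -285 = 325 + 285 = 610$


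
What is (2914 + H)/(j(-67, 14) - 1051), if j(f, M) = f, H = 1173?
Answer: -4087/1118 ≈ -3.6556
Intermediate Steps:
(2914 + H)/(j(-67, 14) - 1051) = (2914 + 1173)/(-67 - 1051) = 4087/(-1118) = 4087*(-1/1118) = -4087/1118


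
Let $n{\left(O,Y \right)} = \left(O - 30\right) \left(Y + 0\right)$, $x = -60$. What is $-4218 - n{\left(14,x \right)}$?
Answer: $-5178$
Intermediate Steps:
$n{\left(O,Y \right)} = Y \left(-30 + O\right)$ ($n{\left(O,Y \right)} = \left(-30 + O\right) Y = Y \left(-30 + O\right)$)
$-4218 - n{\left(14,x \right)} = -4218 - - 60 \left(-30 + 14\right) = -4218 - \left(-60\right) \left(-16\right) = -4218 - 960 = -5178$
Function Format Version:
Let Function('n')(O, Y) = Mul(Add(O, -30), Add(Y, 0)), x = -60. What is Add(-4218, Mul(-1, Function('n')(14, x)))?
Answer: -5178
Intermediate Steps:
Function('n')(O, Y) = Mul(Y, Add(-30, O)) (Function('n')(O, Y) = Mul(Add(-30, O), Y) = Mul(Y, Add(-30, O)))
Add(-4218, Mul(-1, Function('n')(14, x))) = Add(-4218, Mul(-1, Mul(-60, Add(-30, 14)))) = Add(-4218, Mul(-1, Mul(-60, -16))) = Add(-4218, Mul(-1, 960)) = Add(-4218, -960) = -5178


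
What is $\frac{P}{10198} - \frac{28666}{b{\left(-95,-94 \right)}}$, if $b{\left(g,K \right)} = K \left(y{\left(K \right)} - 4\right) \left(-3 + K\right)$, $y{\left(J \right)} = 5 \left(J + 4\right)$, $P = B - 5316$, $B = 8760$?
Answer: $\frac{3637255459}{10553838814} \approx 0.34464$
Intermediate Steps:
$P = 3444$ ($P = 8760 - 5316 = 3444$)
$y{\left(J \right)} = 20 + 5 J$ ($y{\left(J \right)} = 5 \left(4 + J\right) = 20 + 5 J$)
$b{\left(g,K \right)} = K \left(-3 + K\right) \left(16 + 5 K\right)$ ($b{\left(g,K \right)} = K \left(\left(20 + 5 K\right) - 4\right) \left(-3 + K\right) = K \left(16 + 5 K\right) \left(-3 + K\right) = K \left(-3 + K\right) \left(16 + 5 K\right)$)
$\frac{P}{10198} - \frac{28666}{b{\left(-95,-94 \right)}} = \frac{3444}{10198} - \frac{28666}{\left(-94\right) \left(-48 - 94 + 5 \left(-94\right)^{2}\right)} = 3444 \cdot \frac{1}{10198} - \frac{28666}{\left(-94\right) \left(-48 - 94 + 5 \cdot 8836\right)} = \frac{1722}{5099} - \frac{28666}{\left(-94\right) \left(-48 - 94 + 44180\right)} = \frac{1722}{5099} - \frac{28666}{\left(-94\right) 44038} = \frac{1722}{5099} - \frac{28666}{-4139572} = \frac{1722}{5099} - - \frac{14333}{2069786} = \frac{1722}{5099} + \frac{14333}{2069786} = \frac{3637255459}{10553838814}$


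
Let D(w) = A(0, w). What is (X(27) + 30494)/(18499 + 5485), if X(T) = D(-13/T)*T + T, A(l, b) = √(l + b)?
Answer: 30521/23984 + 3*I*√39/23984 ≈ 1.2726 + 0.00078115*I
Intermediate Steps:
A(l, b) = √(b + l)
D(w) = √w (D(w) = √(w + 0) = √w)
X(T) = T + T*√13*√(-1/T) (X(T) = √(-13/T)*T + T = (√13*√(-1/T))*T + T = T*√13*√(-1/T) + T = T + T*√13*√(-1/T))
(X(27) + 30494)/(18499 + 5485) = (27*(1 + √13*√(-1/27)) + 30494)/(18499 + 5485) = (27*(1 + √13*√(-1*1/27)) + 30494)/23984 = (27*(1 + √13*√(-1/27)) + 30494)*(1/23984) = (27*(1 + √13*(I*√3/9)) + 30494)*(1/23984) = (27*(1 + I*√39/9) + 30494)*(1/23984) = ((27 + 3*I*√39) + 30494)*(1/23984) = (30521 + 3*I*√39)*(1/23984) = 30521/23984 + 3*I*√39/23984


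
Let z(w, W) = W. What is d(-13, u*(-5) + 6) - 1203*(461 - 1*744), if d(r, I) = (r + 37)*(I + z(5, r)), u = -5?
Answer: 340881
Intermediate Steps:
d(r, I) = (37 + r)*(I + r) (d(r, I) = (r + 37)*(I + r) = (37 + r)*(I + r))
d(-13, u*(-5) + 6) - 1203*(461 - 1*744) = ((-13)² + 37*(-5*(-5) + 6) + 37*(-13) + (-5*(-5) + 6)*(-13)) - 1203*(461 - 1*744) = (169 + 37*(25 + 6) - 481 + (25 + 6)*(-13)) - 1203*(461 - 744) = (169 + 37*31 - 481 + 31*(-13)) - 1203*(-283) = (169 + 1147 - 481 - 403) + 340449 = 432 + 340449 = 340881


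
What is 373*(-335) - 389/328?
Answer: -40985629/328 ≈ -1.2496e+5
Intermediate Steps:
373*(-335) - 389/328 = -124955 - 389*1/328 = -124955 - 389/328 = -40985629/328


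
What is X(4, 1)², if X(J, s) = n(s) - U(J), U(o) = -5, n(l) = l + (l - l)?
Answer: 36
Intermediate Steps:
n(l) = l (n(l) = l + 0 = l)
X(J, s) = 5 + s (X(J, s) = s - 1*(-5) = s + 5 = 5 + s)
X(4, 1)² = (5 + 1)² = 6² = 36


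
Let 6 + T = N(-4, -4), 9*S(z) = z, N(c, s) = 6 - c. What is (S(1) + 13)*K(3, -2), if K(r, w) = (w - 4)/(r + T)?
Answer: -236/21 ≈ -11.238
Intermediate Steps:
S(z) = z/9
T = 4 (T = -6 + (6 - 1*(-4)) = -6 + (6 + 4) = -6 + 10 = 4)
K(r, w) = (-4 + w)/(4 + r) (K(r, w) = (w - 4)/(r + 4) = (-4 + w)/(4 + r))
(S(1) + 13)*K(3, -2) = ((⅑)*1 + 13)*((-4 - 2)/(4 + 3)) = (⅑ + 13)*(-6/7) = 118*((⅐)*(-6))/9 = (118/9)*(-6/7) = -236/21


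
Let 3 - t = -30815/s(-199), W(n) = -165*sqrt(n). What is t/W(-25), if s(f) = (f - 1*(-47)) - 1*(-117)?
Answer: -6142*I/5775 ≈ -1.0635*I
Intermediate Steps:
s(f) = 164 + f (s(f) = (f + 47) + 117 = (47 + f) + 117 = 164 + f)
t = -6142/7 (t = 3 - (-1)*30815/(164 - 199) = 3 - (-1)*30815/(-35) = 3 - (-1)*30815*(-1/35) = 3 - (-1)*(-6163)/7 = 3 - 1*6163/7 = 3 - 6163/7 = -6142/7 ≈ -877.43)
t/W(-25) = -6142*I/825/7 = -6142*I/5775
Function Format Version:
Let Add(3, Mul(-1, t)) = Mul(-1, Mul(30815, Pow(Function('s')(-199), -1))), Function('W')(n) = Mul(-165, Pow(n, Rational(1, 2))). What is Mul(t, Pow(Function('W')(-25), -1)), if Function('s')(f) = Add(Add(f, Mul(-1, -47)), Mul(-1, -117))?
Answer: Mul(Rational(-6142, 5775), I) ≈ Mul(-1.0635, I)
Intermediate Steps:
Function('s')(f) = Add(164, f) (Function('s')(f) = Add(Add(f, 47), 117) = Add(Add(47, f), 117) = Add(164, f))
t = Rational(-6142, 7) (t = Add(3, Mul(-1, Mul(-1, Mul(30815, Pow(Add(164, -199), -1))))) = Add(3, Mul(-1, Mul(-1, Mul(30815, Pow(-35, -1))))) = Add(3, Mul(-1, Mul(-1, Mul(30815, Rational(-1, 35))))) = Add(3, Mul(-1, Mul(-1, Rational(-6163, 7)))) = Add(3, Mul(-1, Rational(6163, 7))) = Add(3, Rational(-6163, 7)) = Rational(-6142, 7) ≈ -877.43)
Mul(t, Pow(Function('W')(-25), -1)) = Mul(Rational(-6142, 7), Pow(Mul(-165, Pow(-25, Rational(1, 2))), -1)) = Mul(Rational(-6142, 7), Pow(Mul(-165, Mul(5, I)), -1)) = Mul(Rational(-6142, 7), Pow(Mul(-825, I), -1)) = Mul(Rational(-6142, 7), Mul(Rational(1, 825), I)) = Mul(Rational(-6142, 5775), I)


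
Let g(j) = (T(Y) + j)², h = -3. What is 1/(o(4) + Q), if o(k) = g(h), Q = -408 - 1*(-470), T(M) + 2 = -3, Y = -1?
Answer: 1/126 ≈ 0.0079365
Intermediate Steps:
T(M) = -5 (T(M) = -2 - 3 = -5)
Q = 62 (Q = -408 + 470 = 62)
g(j) = (-5 + j)²
o(k) = 64 (o(k) = (-5 - 3)² = (-8)² = 64)
1/(o(4) + Q) = 1/(64 + 62) = 1/126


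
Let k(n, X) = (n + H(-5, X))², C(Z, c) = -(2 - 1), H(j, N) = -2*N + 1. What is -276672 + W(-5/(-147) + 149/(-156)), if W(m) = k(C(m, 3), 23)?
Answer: -274556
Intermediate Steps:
H(j, N) = 1 - 2*N
C(Z, c) = -1 (C(Z, c) = -1*1 = -1)
k(n, X) = (1 + n - 2*X)² (k(n, X) = (n + (1 - 2*X))² = (1 + n - 2*X)²)
W(m) = 2116 (W(m) = (1 - 1 - 2*23)² = (1 - 1 - 46)² = (-46)² = 2116)
-276672 + W(-5/(-147) + 149/(-156)) = -276672 + 2116 = -274556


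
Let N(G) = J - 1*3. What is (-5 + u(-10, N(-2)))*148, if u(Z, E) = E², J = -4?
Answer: 6512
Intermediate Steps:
N(G) = -7 (N(G) = -4 - 1*3 = -4 - 3 = -7)
(-5 + u(-10, N(-2)))*148 = (-5 + (-7)²)*148 = (-5 + 49)*148 = 44*148 = 6512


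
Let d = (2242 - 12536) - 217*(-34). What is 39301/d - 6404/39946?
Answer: -794295905/58241268 ≈ -13.638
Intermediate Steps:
d = -2916 (d = -10294 + 7378 = -2916)
39301/d - 6404/39946 = 39301/(-2916) - 6404/39946 = 39301*(-1/2916) - 6404*1/39946 = -39301/2916 - 3202/19973 = -794295905/58241268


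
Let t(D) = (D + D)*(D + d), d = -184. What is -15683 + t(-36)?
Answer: 157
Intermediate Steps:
t(D) = 2*D*(-184 + D) (t(D) = (D + D)*(D - 184) = (2*D)*(-184 + D) = 2*D*(-184 + D))
-15683 + t(-36) = -15683 + 2*(-36)*(-184 - 36) = -15683 + 2*(-36)*(-220) = -15683 + 15840 = 157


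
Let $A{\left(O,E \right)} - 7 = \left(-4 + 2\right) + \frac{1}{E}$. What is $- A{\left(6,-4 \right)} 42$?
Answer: $- \frac{399}{2} \approx -199.5$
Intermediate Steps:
$A{\left(O,E \right)} = 5 + \frac{1}{E}$ ($A{\left(O,E \right)} = 7 + \left(\left(-4 + 2\right) + \frac{1}{E}\right) = 7 - \left(2 - \frac{1}{E}\right) = 5 + \frac{1}{E}$)
$- A{\left(6,-4 \right)} 42 = - (5 + \frac{1}{-4}) 42 = - (5 - \frac{1}{4}) 42 = \left(-1\right) \frac{19}{4} \cdot 42 = \left(- \frac{19}{4}\right) 42 = - \frac{399}{2}$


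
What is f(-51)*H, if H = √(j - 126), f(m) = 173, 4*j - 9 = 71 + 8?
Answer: 346*I*√26 ≈ 1764.3*I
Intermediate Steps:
j = 22 (j = 9/4 + (71 + 8)/4 = 9/4 + (¼)*79 = 9/4 + 79/4 = 22)
H = 2*I*√26 (H = √(22 - 126) = √(-104) = 2*I*√26 ≈ 10.198*I)
f(-51)*H = 173*(2*I*√26) = 346*I*√26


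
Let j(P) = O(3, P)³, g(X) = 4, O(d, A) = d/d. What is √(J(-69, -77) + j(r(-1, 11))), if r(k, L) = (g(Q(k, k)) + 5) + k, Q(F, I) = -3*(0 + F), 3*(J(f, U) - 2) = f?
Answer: 2*I*√5 ≈ 4.4721*I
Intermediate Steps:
J(f, U) = 2 + f/3
Q(F, I) = -3*F
O(d, A) = 1
r(k, L) = 9 + k (r(k, L) = (4 + 5) + k = 9 + k)
j(P) = 1 (j(P) = 1³ = 1)
√(J(-69, -77) + j(r(-1, 11))) = √((2 + (⅓)*(-69)) + 1) = √((2 - 23) + 1) = √(-21 + 1) = √(-20) = 2*I*√5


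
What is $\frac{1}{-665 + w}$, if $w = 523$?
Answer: $- \frac{1}{142} \approx -0.0070423$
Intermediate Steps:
$\frac{1}{-665 + w} = \frac{1}{-665 + 523} = \frac{1}{-142} = - \frac{1}{142}$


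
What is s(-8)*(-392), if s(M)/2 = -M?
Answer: -6272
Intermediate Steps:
s(M) = -2*M (s(M) = 2*(-M) = -2*M)
s(-8)*(-392) = -2*(-8)*(-392) = 16*(-392) = -6272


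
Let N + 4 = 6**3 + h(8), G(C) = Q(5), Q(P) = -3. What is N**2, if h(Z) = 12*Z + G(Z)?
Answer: 93025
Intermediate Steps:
G(C) = -3
h(Z) = -3 + 12*Z (h(Z) = 12*Z - 3 = -3 + 12*Z)
N = 305 (N = -4 + (6**3 + (-3 + 12*8)) = -4 + (216 + (-3 + 96)) = -4 + (216 + 93) = -4 + 309 = 305)
N**2 = 305**2 = 93025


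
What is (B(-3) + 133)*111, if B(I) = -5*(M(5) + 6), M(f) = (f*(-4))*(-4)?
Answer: -32967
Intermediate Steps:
M(f) = 16*f (M(f) = -4*f*(-4) = 16*f)
B(I) = -430 (B(I) = -5*(16*5 + 6) = -5*(80 + 6) = -5*86 = -430)
(B(-3) + 133)*111 = (-430 + 133)*111 = -297*111 = -32967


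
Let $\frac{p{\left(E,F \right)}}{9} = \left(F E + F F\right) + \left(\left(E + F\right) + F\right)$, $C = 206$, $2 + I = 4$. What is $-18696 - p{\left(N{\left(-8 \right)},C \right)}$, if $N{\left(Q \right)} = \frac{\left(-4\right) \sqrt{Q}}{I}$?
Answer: $-404328 + 7452 i \sqrt{2} \approx -4.0433 \cdot 10^{5} + 10539.0 i$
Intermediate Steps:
$I = 2$ ($I = -2 + 4 = 2$)
$N{\left(Q \right)} = - 2 \sqrt{Q}$ ($N{\left(Q \right)} = \frac{\left(-4\right) \sqrt{Q}}{2} = - 4 \sqrt{Q} \frac{1}{2} = - 2 \sqrt{Q}$)
$p{\left(E,F \right)} = 9 E + 9 F^{2} + 18 F + 9 E F$ ($p{\left(E,F \right)} = 9 \left(\left(F E + F F\right) + \left(\left(E + F\right) + F\right)\right) = 9 \left(\left(E F + F^{2}\right) + \left(E + 2 F\right)\right) = 9 \left(\left(F^{2} + E F\right) + \left(E + 2 F\right)\right) = 9 \left(E + F^{2} + 2 F + E F\right) = 9 E + 9 F^{2} + 18 F + 9 E F$)
$-18696 - p{\left(N{\left(-8 \right)},C \right)} = -18696 - \left(9 \left(- 2 \sqrt{-8}\right) + 9 \cdot 206^{2} + 18 \cdot 206 + 9 \left(- 2 \sqrt{-8}\right) 206\right) = -18696 - \left(9 \left(- 2 \cdot 2 i \sqrt{2}\right) + 9 \cdot 42436 + 3708 + 9 \left(- 2 \cdot 2 i \sqrt{2}\right) 206\right) = -18696 - \left(9 \left(- 4 i \sqrt{2}\right) + 381924 + 3708 + 9 \left(- 4 i \sqrt{2}\right) 206\right) = -18696 - \left(- 36 i \sqrt{2} + 381924 + 3708 - 7416 i \sqrt{2}\right) = -18696 - \left(385632 - 7452 i \sqrt{2}\right) = -404328 + 7452 i \sqrt{2}$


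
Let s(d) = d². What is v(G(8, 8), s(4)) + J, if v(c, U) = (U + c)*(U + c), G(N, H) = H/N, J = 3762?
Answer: 4051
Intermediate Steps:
v(c, U) = (U + c)²
v(G(8, 8), s(4)) + J = (4² + 8/8)² + 3762 = (16 + 8*(⅛))² + 3762 = (16 + 1)² + 3762 = 17² + 3762 = 289 + 3762 = 4051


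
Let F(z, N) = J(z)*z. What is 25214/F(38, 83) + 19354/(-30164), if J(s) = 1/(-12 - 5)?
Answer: -3232543021/286558 ≈ -11281.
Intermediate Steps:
J(s) = -1/17 (J(s) = 1/(-17) = -1/17)
F(z, N) = -z/17
25214/F(38, 83) + 19354/(-30164) = 25214/((-1/17*38)) + 19354/(-30164) = 25214/(-38/17) + 19354*(-1/30164) = 25214*(-17/38) - 9677/15082 = -214319/19 - 9677/15082 = -3232543021/286558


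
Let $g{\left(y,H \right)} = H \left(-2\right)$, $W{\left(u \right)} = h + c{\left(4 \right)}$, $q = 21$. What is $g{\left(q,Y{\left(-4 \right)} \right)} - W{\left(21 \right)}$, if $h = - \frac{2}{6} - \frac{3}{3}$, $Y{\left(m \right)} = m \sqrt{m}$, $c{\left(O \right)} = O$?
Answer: $- \frac{8}{3} + 16 i \approx -2.6667 + 16.0 i$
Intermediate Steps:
$Y{\left(m \right)} = m^{\frac{3}{2}}$
$h = - \frac{4}{3}$ ($h = \left(-2\right) \frac{1}{6} - 1 = - \frac{1}{3} - 1 = - \frac{4}{3} \approx -1.3333$)
$W{\left(u \right)} = \frac{8}{3}$ ($W{\left(u \right)} = - \frac{4}{3} + 4 = \frac{8}{3}$)
$g{\left(y,H \right)} = - 2 H$
$g{\left(q,Y{\left(-4 \right)} \right)} - W{\left(21 \right)} = - 2 \left(-4\right)^{\frac{3}{2}} - \frac{8}{3} = - 2 \left(- 8 i\right) - \frac{8}{3} = 16 i - \frac{8}{3} = - \frac{8}{3} + 16 i$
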